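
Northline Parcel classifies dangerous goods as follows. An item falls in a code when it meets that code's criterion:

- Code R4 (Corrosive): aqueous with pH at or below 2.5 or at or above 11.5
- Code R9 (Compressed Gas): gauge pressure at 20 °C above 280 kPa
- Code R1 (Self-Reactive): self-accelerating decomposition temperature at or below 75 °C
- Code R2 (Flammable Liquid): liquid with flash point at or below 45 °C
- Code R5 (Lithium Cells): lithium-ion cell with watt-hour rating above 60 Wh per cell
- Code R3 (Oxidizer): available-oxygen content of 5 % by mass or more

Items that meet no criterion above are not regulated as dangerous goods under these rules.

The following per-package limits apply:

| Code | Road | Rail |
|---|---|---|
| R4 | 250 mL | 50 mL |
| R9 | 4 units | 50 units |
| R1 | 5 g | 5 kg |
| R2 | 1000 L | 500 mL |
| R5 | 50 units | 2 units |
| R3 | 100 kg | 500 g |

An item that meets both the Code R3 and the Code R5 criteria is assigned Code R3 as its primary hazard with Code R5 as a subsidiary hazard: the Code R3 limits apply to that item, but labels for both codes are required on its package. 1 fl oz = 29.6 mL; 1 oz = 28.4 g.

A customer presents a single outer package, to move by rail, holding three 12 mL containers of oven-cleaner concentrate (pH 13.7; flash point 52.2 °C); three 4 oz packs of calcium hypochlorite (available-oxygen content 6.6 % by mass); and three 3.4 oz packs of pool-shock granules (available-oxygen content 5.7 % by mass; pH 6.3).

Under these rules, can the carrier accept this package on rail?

pH 13.7 meets the Code R4 criterion (Corrosive), so the oven-cleaner concentrate is Code R4.
Calcium hypochlorite: available-oxygen content 6.6 % by mass ≥ 5 % by mass → Code R3 (Oxidizer).
The pool-shock granules have available-oxygen content 5.7 % by mass, which is ≥ 5 % by mass, so they are Code R3 (Oxidizer).
Total Code R3: (three 4 oz packs = 340.8 g) + (three 3.4 oz packs = 289.68 g) = 630.48 g.
630.48 g > 500 g (rail limit, Code R3) — over the limit.
Code R4 quantity: three 12 mL containers = 36 mL.
That is within the Code R4 rail limit of 50 mL.

No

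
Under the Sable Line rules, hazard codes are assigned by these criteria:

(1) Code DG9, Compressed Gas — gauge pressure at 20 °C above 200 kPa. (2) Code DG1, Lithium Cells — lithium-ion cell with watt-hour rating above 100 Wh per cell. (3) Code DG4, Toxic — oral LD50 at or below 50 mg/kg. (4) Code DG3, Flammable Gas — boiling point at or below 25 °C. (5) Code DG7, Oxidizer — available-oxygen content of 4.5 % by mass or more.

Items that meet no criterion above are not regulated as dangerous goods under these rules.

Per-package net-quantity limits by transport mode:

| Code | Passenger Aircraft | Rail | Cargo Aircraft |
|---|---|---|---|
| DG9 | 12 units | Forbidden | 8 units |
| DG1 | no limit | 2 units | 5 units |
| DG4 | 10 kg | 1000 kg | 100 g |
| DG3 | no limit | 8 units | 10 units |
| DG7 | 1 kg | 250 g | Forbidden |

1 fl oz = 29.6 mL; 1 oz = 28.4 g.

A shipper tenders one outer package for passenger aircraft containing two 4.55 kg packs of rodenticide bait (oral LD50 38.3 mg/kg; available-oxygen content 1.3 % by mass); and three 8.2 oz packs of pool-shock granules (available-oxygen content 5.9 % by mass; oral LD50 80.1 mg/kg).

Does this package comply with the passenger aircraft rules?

Rodenticide bait: oral LD50 38.3 mg/kg ≤ 50 mg/kg → Code DG4 (Toxic).
With available-oxygen content 5.9 % by mass (≥ 4.5 % by mass), the pool-shock granules fall in Code DG7.
Code DG7 quantity: three 8.2 oz packs = 698.64 g.
That is within the Code DG7 passenger aircraft limit of 1 kg.
Code DG4 quantity: two 4.55 kg packs = 9.1 kg.
9.1 kg is within the passenger aircraft limit of 10 kg for Code DG4.
Every hazard code is within its passenger aircraft limit and no segregation rule is violated.

Yes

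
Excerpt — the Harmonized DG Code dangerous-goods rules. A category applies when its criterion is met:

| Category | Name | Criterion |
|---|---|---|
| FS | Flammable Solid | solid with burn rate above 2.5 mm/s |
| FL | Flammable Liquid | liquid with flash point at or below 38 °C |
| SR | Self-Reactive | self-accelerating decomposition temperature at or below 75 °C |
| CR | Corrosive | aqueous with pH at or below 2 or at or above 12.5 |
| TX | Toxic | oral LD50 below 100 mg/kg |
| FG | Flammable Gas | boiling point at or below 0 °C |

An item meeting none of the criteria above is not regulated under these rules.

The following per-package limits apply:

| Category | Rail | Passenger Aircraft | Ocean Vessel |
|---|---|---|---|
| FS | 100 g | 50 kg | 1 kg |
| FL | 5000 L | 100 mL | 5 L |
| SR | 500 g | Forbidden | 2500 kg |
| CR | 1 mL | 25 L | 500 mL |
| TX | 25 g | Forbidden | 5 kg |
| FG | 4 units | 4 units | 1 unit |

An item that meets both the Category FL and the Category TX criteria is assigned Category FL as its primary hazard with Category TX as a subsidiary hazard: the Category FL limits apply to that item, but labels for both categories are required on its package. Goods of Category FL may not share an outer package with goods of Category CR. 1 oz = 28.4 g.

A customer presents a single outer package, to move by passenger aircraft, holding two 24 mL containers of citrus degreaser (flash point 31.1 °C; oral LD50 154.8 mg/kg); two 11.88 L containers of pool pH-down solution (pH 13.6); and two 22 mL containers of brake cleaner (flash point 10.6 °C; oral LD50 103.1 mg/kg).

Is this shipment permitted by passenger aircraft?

Flash point 31.1 °C meets the Category FL criterion (Flammable Liquid), so the citrus degreaser is Category FL.
pH 13.6 meets the Category CR criterion (Corrosive), so the pool pH-down solution is Category CR.
With flash point 10.6 °C (≤ 38 °C), the brake cleaner falls in Category FL.
Total Category FL: (two 24 mL containers = 48 mL) + (two 22 mL containers = 44 mL) = 92 mL.
92 mL ≤ 100 mL (passenger aircraft limit, Category FL) — within limit.
Category CR quantity: two 11.88 L containers = 23.76 L.
23.76 L is within the passenger aircraft limit of 25 L for Category CR.
Category FL and Category CR may not share an outer package.

No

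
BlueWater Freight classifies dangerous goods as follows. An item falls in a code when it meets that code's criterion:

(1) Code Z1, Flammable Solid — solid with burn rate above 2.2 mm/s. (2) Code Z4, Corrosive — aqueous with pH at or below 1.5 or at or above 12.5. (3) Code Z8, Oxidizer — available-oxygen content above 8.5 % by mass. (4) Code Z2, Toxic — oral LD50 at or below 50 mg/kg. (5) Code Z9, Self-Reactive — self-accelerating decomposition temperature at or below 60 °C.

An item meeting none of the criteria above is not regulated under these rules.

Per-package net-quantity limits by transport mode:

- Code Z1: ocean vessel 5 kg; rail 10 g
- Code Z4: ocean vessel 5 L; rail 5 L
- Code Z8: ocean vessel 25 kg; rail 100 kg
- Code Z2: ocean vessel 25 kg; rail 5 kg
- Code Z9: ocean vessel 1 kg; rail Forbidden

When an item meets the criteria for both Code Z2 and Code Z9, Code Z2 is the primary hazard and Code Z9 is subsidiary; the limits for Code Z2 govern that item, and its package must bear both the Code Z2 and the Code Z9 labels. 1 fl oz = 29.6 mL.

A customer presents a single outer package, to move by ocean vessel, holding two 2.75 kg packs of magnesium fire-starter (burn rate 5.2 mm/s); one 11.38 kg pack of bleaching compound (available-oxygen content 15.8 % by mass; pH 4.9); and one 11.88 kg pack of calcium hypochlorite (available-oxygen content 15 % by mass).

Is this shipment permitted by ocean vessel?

Burn rate 5.2 mm/s meets the Code Z1 criterion (Flammable Solid), so the magnesium fire-starter is Code Z1.
The bleaching compound has available-oxygen content 15.8 % by mass, which is > 8.5 % by mass, so it is Code Z8 (Oxidizer).
With available-oxygen content 15 % by mass (> 8.5 % by mass), the calcium hypochlorite falls in Code Z8.
Code Z1 quantity: two 2.75 kg packs = 5.5 kg.
That exceeds the Code Z1 ocean vessel limit of 5 kg.
Total Code Z8: 11.38 kg + 11.88 kg = 23.26 kg.
23.26 kg ≤ 25 kg (ocean vessel limit, Code Z8) — within limit.

No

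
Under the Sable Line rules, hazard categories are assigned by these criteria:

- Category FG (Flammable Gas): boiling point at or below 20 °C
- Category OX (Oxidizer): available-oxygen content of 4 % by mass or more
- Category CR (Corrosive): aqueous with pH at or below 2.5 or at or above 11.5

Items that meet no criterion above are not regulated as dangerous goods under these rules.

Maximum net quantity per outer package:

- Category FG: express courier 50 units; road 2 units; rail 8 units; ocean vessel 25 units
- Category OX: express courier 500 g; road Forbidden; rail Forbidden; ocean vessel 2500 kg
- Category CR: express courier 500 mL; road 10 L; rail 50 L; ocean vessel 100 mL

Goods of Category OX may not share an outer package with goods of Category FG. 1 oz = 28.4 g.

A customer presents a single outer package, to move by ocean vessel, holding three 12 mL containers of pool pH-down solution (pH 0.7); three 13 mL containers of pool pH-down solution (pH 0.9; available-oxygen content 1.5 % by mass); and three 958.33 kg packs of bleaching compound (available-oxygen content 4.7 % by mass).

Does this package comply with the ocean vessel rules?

The pool pH-down solution has pH 0.7, which is ≤ 2.5, so it is Category CR (Corrosive).
The pool pH-down solution has pH 0.9, which is ≤ 2.5, so it is Category CR (Corrosive).
Bleaching compound: available-oxygen content 4.7 % by mass ≥ 4 % by mass → Category OX (Oxidizer).
Total Category CR: (three 12 mL containers = 36 mL) + (three 13 mL containers = 39 mL) = 75 mL.
75 mL ≤ 100 mL (ocean vessel limit, Category CR) — within limit.
Category OX quantity: three 958.33 kg packs = 2874.99 kg.
2874.99 kg exceeds the ocean vessel limit of 2500 kg for Category OX.
The segregation rule (Category OX with Category FG) does not apply to Category CR with Category OX.

No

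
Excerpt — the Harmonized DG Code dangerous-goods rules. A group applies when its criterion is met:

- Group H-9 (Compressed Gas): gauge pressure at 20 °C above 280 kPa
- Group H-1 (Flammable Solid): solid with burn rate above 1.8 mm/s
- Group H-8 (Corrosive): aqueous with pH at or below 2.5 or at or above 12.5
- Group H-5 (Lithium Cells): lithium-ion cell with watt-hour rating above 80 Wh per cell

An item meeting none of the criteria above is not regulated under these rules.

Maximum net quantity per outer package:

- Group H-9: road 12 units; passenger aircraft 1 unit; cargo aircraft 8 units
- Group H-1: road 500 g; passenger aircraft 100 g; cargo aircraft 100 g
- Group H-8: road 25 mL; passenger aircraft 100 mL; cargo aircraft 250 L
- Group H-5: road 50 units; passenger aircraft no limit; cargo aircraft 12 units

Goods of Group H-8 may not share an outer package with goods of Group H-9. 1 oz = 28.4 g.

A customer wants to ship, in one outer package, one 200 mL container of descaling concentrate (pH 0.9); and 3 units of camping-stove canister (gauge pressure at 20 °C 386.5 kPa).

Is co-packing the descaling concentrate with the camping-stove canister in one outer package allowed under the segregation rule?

With pH 0.9 (≤ 2.5), the descaling concentrate falls in Group H-8.
Gauge pressure at 20 °C 386.5 kPa meets the Group H-9 criterion (Compressed Gas), so the camping-stove canister is Group H-9.
Group H-8 and Group H-9 may not share an outer package.

No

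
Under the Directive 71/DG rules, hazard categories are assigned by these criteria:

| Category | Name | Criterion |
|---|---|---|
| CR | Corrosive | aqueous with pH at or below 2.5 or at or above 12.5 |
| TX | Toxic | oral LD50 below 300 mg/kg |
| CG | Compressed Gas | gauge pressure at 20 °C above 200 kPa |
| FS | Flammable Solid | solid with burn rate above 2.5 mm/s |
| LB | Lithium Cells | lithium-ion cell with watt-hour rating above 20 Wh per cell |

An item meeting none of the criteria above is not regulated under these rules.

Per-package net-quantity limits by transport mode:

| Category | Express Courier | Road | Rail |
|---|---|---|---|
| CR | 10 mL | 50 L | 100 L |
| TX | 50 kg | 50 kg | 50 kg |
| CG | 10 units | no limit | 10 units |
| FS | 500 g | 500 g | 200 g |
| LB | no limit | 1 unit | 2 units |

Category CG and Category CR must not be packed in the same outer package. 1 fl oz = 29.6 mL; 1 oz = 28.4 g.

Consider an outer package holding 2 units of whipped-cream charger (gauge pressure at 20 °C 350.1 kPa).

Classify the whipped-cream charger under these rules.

Category CG

Gauge pressure at 20 °C 350.1 kPa meets the Category CG criterion (Compressed Gas), so the whipped-cream charger is Category CG.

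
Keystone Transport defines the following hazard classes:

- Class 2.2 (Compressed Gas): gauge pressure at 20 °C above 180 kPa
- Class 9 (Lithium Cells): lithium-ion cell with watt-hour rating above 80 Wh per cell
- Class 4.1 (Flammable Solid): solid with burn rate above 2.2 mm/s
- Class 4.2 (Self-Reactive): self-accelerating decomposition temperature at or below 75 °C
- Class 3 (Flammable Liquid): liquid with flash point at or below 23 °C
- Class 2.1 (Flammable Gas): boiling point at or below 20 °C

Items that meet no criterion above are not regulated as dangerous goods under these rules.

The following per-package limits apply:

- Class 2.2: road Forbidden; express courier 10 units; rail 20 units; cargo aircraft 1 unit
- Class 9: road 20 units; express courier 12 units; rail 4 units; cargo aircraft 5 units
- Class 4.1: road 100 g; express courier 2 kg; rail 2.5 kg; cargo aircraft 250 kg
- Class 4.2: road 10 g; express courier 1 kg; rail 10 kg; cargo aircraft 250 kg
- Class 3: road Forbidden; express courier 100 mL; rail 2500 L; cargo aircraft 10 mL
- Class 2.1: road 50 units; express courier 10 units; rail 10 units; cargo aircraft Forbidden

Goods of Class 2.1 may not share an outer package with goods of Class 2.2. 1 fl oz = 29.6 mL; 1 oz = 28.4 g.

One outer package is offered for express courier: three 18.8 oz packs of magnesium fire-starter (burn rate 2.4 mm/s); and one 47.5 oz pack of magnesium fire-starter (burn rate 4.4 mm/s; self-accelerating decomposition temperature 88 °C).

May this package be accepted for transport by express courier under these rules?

Magnesium fire-starter: burn rate 2.4 mm/s > 2.2 mm/s → Class 4.1 (Flammable Solid).
Burn rate 4.4 mm/s meets the Class 4.1 criterion (Flammable Solid), so the magnesium fire-starter is Class 4.1.
Class 4.1 net quantity: (three 18.8 oz packs = 1601.76 g) + (one 47.5 oz pack = 1.349 kg) = 2950.76 g.
That exceeds the Class 4.1 express courier limit of 2 kg.

No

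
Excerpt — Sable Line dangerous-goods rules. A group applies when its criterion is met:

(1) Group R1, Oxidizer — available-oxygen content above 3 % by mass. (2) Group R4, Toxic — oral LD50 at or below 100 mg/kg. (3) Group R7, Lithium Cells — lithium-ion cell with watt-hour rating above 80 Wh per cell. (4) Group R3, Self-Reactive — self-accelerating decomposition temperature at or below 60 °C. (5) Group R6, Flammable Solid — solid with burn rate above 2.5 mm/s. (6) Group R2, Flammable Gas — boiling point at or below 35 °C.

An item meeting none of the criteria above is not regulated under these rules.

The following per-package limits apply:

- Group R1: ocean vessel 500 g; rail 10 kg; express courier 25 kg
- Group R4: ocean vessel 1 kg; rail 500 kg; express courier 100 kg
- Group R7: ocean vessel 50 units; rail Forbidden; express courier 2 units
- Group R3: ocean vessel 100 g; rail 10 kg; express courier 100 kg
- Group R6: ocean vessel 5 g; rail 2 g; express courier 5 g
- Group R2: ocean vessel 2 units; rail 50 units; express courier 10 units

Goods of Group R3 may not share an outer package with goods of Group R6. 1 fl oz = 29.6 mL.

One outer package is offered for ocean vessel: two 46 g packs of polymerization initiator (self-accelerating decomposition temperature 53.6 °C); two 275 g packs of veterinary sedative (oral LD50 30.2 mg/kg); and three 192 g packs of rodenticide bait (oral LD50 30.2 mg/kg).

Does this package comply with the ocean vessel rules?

With self-accelerating decomposition temperature 53.6 °C (≤ 60 °C), the polymerization initiator falls in Group R3.
Veterinary sedative: oral LD50 30.2 mg/kg ≤ 100 mg/kg → Group R4 (Toxic).
Oral LD50 30.2 mg/kg meets the Group R4 criterion (Toxic), so the rodenticide bait is Group R4.
Total Group R4: (two 275 g packs = 550 g) + (three 192 g packs = 576 g) = 1.126 kg.
1.126 kg > 1 kg (ocean vessel limit, Group R4) — over the limit.
Group R3 quantity: two 46 g packs = 92 g.
That is within the Group R3 ocean vessel limit of 100 g.
The segregation rule (Group R3 with Group R6) does not apply to Group R4 with Group R3.

No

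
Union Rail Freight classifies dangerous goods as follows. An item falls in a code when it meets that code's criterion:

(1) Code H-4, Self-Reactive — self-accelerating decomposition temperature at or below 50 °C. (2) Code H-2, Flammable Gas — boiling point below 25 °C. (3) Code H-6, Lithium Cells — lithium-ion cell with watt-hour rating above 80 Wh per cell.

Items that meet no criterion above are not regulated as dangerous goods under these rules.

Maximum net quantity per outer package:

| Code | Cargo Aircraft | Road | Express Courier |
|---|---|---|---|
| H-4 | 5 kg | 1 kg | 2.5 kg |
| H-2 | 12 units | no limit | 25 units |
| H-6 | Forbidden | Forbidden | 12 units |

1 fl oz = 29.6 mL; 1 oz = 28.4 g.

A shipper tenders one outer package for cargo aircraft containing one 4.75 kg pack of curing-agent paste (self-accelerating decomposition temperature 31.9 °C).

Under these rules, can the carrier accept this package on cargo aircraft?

Yes

With self-accelerating decomposition temperature 31.9 °C (≤ 50 °C), the curing-agent paste falls in Code H-4.
Code H-4 quantity: 4.75 kg.
4.75 kg is within the cargo aircraft limit of 5 kg for Code H-4.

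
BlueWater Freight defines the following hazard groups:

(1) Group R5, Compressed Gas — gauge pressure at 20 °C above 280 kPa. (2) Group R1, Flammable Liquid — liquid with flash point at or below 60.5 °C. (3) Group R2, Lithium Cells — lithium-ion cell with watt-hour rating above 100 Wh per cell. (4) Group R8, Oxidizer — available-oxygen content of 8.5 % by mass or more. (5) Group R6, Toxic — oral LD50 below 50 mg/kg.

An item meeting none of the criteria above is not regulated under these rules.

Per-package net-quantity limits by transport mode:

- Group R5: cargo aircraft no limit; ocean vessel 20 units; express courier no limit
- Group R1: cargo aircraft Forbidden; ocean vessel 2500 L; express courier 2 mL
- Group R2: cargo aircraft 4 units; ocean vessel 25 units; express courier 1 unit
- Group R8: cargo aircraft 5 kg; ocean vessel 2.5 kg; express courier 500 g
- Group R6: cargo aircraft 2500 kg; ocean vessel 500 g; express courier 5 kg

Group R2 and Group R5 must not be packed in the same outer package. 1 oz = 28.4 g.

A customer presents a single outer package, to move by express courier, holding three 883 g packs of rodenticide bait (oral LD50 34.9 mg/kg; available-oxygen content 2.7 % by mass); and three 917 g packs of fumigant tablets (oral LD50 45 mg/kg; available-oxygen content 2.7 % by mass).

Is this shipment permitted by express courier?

No

The rodenticide bait has oral LD50 34.9 mg/kg, which is < 50 mg/kg, so it is Group R6 (Toxic).
With oral LD50 45 mg/kg (< 50 mg/kg), the fumigant tablets fall in Group R6.
Total Group R6: (three 883 g packs = 2.649 kg) + (three 917 g packs = 2.751 kg) = 5.4 kg.
That exceeds the Group R6 express courier limit of 5 kg.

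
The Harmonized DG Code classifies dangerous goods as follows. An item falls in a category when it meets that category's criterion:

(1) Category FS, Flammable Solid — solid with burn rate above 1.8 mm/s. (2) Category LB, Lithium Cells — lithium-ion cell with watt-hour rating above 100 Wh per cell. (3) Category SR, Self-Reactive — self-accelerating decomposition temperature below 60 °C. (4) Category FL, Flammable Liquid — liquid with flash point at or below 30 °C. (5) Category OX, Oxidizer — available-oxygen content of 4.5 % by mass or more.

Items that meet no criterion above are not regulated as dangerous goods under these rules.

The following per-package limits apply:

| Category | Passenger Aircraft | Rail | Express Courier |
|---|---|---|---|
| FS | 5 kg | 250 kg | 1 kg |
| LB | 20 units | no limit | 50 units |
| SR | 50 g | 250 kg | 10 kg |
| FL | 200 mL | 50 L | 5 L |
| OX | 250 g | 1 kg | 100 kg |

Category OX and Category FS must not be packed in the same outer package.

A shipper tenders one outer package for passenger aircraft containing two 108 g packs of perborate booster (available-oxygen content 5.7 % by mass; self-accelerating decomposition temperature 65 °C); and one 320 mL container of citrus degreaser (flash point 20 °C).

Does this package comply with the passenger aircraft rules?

No

The perborate booster has available-oxygen content 5.7 % by mass, which is ≥ 4.5 % by mass, so it is Category OX (Oxidizer).
Flash point 20 °C meets the Category FL criterion (Flammable Liquid), so the citrus degreaser is Category FL.
Category FL quantity: 320 mL.
320 mL > 200 mL (passenger aircraft limit, Category FL) — over the limit.
Category OX quantity: two 108 g packs = 216 g.
216 g is within the passenger aircraft limit of 250 g for Category OX.
The segregation rule (Category OX with Category FS) does not apply to Category FL with Category OX.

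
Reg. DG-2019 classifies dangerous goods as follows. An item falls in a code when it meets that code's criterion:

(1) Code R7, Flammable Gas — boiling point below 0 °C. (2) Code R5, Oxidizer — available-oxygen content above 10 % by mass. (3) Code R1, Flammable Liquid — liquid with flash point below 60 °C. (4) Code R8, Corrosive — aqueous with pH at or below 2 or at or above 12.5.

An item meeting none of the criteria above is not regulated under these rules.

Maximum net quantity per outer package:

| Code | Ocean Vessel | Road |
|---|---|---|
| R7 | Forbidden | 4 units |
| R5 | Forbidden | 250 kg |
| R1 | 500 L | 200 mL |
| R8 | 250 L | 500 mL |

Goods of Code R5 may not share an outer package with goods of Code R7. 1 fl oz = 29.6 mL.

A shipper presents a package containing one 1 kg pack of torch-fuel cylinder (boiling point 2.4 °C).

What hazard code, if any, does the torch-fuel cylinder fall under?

Not regulated

boiling point 2.4 °C is not below 0 °C, so Code R7 does not apply.
No criterion is met, so the item is not regulated.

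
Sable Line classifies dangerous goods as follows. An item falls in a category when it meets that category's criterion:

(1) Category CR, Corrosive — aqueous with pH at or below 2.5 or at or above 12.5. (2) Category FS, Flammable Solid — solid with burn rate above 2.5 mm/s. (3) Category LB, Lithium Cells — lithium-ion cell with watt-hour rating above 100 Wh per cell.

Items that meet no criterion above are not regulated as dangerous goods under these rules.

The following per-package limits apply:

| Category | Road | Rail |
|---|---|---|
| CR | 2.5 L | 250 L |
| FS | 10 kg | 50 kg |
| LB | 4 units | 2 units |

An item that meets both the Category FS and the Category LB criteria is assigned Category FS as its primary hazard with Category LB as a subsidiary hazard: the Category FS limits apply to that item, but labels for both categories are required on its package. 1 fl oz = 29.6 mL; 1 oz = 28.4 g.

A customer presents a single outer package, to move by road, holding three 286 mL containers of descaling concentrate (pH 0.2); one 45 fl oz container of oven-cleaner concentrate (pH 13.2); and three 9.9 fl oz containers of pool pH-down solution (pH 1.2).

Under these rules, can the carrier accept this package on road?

No

The descaling concentrate has pH 0.2, which is ≤ 2.5, so it is Category CR (Corrosive).
Oven-cleaner concentrate: pH 13.2 ≥ 12.5 → Category CR (Corrosive).
Pool pH-down solution: pH 1.2 ≤ 2.5 → Category CR (Corrosive).
Total Category CR: (three 286 mL containers = 858 mL) + (one 45 fl oz container = 1.332 L) + (three 9.9 fl oz containers = 879.12 mL) = 3069.12 mL.
3069.12 mL exceeds the road limit of 2.5 L for Category CR.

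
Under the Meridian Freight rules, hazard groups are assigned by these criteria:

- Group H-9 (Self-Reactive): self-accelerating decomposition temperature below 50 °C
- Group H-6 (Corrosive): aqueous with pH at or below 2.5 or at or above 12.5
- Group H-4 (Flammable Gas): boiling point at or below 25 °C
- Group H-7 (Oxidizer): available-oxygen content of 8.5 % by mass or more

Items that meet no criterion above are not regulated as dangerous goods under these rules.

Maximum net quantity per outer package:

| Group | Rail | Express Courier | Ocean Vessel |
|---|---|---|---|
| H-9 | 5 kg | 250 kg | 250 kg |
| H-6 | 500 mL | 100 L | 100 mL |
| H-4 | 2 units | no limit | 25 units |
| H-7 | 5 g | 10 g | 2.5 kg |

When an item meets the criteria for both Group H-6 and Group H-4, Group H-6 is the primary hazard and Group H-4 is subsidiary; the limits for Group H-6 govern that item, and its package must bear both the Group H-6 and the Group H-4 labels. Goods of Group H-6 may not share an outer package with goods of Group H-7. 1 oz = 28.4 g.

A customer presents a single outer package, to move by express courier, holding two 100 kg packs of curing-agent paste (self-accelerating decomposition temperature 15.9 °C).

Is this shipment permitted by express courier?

Yes

Self-accelerating decomposition temperature 15.9 °C meets the Group H-9 criterion (Self-Reactive), so the curing-agent paste is Group H-9.
Group H-9 quantity: two 100 kg packs = 200 kg.
200 kg is within the express courier limit of 250 kg for Group H-9.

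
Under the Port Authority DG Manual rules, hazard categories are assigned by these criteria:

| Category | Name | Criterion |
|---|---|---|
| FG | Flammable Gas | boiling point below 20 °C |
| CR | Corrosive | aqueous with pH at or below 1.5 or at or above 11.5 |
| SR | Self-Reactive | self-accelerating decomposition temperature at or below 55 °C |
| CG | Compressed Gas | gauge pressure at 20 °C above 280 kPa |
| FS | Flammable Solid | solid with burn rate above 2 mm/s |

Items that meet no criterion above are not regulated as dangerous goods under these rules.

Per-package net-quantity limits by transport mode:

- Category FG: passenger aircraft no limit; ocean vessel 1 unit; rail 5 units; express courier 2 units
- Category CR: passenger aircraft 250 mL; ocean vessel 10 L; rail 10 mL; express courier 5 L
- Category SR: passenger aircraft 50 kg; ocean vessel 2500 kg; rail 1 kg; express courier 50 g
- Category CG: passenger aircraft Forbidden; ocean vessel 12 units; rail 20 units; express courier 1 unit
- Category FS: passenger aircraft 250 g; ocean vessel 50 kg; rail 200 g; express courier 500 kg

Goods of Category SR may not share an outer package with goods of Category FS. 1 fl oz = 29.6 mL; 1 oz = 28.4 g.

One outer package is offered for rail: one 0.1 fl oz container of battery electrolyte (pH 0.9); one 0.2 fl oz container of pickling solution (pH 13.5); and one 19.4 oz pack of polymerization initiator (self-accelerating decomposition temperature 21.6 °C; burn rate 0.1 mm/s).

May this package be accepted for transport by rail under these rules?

Yes

The battery electrolyte has pH 0.9, which is ≤ 1.5, so it is Category CR (Corrosive).
The pickling solution has pH 13.5, which is ≥ 11.5, so it is Category CR (Corrosive).
The polymerization initiator has self-accelerating decomposition temperature 21.6 °C, which is ≤ 55 °C, so it is Category SR (Self-Reactive).
Category CR net quantity: (one 0.1 fl oz container = 2.96 mL) + (one 0.2 fl oz container = 5.92 mL) = 8.88 mL.
8.88 mL ≤ 10 mL (rail limit, Category CR) — within limit.
Category SR quantity: one 19.4 oz pack = 550.96 g.
That is within the Category SR rail limit of 1 kg.
The segregation rule (Category SR with Category FS) does not apply to Category CR with Category SR.
Every hazard category is within its rail limit and no segregation rule is violated.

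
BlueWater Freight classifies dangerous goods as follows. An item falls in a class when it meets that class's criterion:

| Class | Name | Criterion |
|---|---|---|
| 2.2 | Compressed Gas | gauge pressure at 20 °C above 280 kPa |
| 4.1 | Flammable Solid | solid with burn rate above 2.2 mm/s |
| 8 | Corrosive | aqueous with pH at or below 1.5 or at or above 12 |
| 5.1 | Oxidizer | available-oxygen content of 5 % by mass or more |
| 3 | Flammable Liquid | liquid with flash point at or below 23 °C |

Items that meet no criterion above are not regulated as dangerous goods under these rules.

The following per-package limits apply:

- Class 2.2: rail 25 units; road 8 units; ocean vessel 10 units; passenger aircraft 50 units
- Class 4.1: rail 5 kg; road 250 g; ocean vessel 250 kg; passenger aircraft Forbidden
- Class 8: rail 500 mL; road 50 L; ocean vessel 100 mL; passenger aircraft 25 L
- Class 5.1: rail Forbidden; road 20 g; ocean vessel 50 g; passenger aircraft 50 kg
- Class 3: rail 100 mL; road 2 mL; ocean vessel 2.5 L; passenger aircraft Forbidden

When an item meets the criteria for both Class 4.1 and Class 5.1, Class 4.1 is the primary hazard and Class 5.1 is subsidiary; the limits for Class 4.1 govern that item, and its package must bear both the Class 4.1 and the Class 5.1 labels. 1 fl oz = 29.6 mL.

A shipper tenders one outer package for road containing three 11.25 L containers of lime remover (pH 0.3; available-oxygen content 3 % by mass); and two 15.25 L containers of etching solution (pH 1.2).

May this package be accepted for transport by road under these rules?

No

The lime remover has pH 0.3, which is ≤ 1.5, so it is Class 8 (Corrosive).
pH 1.2 meets the Class 8 criterion (Corrosive), so the etching solution is Class 8.
Total Class 8: (three 11.25 L containers = 33.75 L) + (two 15.25 L containers = 30.5 L) = 64.25 L.
That exceeds the Class 8 road limit of 50 L.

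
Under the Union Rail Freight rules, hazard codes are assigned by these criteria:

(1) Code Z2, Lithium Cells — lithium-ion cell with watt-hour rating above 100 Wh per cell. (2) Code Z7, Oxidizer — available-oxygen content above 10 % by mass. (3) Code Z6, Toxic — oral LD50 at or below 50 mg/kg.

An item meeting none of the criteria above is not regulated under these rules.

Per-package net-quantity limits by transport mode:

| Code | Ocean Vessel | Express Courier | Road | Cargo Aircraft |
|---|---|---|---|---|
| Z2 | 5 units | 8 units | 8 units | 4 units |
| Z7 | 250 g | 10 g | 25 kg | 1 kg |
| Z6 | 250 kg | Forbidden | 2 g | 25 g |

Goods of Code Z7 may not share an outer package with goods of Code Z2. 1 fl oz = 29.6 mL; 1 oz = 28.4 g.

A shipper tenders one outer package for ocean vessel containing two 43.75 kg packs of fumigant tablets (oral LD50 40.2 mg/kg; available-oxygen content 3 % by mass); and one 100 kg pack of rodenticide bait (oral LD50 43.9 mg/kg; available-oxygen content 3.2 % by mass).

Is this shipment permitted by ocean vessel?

Yes

The fumigant tablets have oral LD50 40.2 mg/kg, which is ≤ 50 mg/kg, so they are Code Z6 (Toxic).
Oral LD50 43.9 mg/kg meets the Code Z6 criterion (Toxic), so the rodenticide bait is Code Z6.
Total Code Z6: (two 43.75 kg packs = 87.5 kg) + 100 kg = 187.5 kg.
187.5 kg is within the ocean vessel limit of 250 kg for Code Z6.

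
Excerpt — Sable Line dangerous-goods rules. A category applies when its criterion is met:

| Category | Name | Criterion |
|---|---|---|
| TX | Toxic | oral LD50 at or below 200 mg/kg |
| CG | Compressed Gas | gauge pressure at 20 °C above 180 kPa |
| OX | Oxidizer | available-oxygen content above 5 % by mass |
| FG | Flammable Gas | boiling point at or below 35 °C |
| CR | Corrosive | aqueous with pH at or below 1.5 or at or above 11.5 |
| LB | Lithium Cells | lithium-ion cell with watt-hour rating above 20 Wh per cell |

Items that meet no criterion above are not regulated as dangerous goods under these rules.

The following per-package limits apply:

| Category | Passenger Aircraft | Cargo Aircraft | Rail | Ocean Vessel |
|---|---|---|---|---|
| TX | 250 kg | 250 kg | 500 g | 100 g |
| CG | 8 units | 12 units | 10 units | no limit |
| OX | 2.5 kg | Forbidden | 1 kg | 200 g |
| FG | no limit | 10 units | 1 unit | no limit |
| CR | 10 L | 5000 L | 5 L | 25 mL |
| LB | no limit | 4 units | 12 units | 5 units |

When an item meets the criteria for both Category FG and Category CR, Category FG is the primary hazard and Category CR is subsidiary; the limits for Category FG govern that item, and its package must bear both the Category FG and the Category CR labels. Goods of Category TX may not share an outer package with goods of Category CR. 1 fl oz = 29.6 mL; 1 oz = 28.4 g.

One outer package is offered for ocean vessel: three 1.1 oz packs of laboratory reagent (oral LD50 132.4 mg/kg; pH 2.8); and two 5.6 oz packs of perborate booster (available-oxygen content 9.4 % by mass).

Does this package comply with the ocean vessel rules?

No

Laboratory reagent: oral LD50 132.4 mg/kg ≤ 200 mg/kg → Category TX (Toxic).
With available-oxygen content 9.4 % by mass (> 5 % by mass), the perborate booster falls in Category OX.
Category OX quantity: two 5.6 oz packs = 318.08 g.
That exceeds the Category OX ocean vessel limit of 200 g.
Category TX quantity: three 1.1 oz packs = 93.72 g.
93.72 g ≤ 100 g (ocean vessel limit, Category TX) — within limit.
The segregation rule (Category TX with Category CR) does not apply to Category OX with Category TX.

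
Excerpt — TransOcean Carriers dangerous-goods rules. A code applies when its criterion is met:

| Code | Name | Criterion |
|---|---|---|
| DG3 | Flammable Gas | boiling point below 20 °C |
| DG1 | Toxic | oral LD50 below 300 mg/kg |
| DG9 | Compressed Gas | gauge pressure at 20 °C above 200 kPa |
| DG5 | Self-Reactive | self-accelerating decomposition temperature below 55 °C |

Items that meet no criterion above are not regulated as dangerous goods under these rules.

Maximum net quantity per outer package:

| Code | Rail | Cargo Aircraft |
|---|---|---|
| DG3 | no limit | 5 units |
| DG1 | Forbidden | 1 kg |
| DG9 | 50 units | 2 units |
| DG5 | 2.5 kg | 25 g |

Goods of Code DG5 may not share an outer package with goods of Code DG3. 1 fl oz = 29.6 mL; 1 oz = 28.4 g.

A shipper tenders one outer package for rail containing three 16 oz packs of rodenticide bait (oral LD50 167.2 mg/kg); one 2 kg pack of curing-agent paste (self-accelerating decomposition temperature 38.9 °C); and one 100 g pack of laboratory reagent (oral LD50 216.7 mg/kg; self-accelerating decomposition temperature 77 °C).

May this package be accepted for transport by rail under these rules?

With oral LD50 167.2 mg/kg (< 300 mg/kg), the rodenticide bait falls in Code DG1.
The curing-agent paste has self-accelerating decomposition temperature 38.9 °C, which is < 55 °C, so it is Code DG5 (Self-Reactive).
Laboratory reagent: oral LD50 216.7 mg/kg < 300 mg/kg → Code DG1 (Toxic).
Code DG1 net quantity: (three 16 oz packs = 1363.2 g) + 100 g = 1463.2 g.
Code DG1 is Forbidden by rail.
Code DG5 quantity: 2 kg.
That is within the Code DG5 rail limit of 2.5 kg.
The segregation rule (Code DG5 with Code DG3) does not apply to Code DG1 with Code DG5.

No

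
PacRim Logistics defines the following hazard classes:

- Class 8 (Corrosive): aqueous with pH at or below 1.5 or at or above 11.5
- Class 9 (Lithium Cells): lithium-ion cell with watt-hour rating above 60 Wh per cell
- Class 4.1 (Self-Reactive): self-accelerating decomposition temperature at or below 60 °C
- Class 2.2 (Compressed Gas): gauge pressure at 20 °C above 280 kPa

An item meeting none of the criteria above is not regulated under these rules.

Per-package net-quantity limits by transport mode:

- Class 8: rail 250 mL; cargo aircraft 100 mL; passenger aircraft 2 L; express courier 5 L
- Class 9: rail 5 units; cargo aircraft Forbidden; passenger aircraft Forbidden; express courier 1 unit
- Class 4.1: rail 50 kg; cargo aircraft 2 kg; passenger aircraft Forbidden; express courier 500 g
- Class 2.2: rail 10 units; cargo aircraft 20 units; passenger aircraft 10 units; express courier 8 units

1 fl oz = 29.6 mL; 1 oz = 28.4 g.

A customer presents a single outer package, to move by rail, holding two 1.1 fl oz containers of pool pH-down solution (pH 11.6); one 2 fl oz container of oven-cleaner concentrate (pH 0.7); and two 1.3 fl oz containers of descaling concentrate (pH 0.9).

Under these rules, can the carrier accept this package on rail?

The pool pH-down solution has pH 11.6, which is ≥ 11.5, so it is Class 8 (Corrosive).
Oven-cleaner concentrate: pH 0.7 ≤ 1.5 → Class 8 (Corrosive).
pH 0.9 meets the Class 8 criterion (Corrosive), so the descaling concentrate is Class 8.
Class 8 net quantity: (two 1.1 fl oz containers = 65.12 mL) + (one 2 fl oz container = 59.2 mL) + (two 1.3 fl oz containers = 76.96 mL) = 201.28 mL.
201.28 mL ≤ 250 mL (rail limit, Class 8) — within limit.

Yes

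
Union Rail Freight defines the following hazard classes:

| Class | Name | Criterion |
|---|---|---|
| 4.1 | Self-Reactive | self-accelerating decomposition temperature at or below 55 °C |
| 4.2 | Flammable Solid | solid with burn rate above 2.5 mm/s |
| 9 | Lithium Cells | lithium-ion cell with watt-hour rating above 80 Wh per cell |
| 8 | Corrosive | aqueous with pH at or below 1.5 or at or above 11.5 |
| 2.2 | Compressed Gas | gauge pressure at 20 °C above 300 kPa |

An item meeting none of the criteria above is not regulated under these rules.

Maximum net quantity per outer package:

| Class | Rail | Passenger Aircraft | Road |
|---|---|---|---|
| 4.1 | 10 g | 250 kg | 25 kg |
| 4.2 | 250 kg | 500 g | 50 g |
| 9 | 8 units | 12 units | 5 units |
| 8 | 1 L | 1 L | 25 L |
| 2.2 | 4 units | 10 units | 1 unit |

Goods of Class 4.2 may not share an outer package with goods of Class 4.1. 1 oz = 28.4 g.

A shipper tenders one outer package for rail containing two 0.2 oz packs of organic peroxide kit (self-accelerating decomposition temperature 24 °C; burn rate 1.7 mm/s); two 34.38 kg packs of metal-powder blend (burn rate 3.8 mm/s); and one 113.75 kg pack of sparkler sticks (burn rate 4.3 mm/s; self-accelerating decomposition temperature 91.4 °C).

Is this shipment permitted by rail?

The organic peroxide kit has self-accelerating decomposition temperature 24 °C, which is ≤ 55 °C, so it is Class 4.1 (Self-Reactive).
With burn rate 3.8 mm/s (> 2.5 mm/s), the metal-powder blend falls in Class 4.2.
The sparkler sticks have burn rate 4.3 mm/s, which is > 2.5 mm/s, so they are Class 4.2 (Flammable Solid).
Total Class 4.2: (two 34.38 kg packs = 68.76 kg) + 113.75 kg = 182.51 kg.
182.51 kg is within the rail limit of 250 kg for Class 4.2.
Class 4.1 quantity: two 0.2 oz packs = 11.36 g.
11.36 g > 10 g (rail limit, Class 4.1) — over the limit.
Class 4.2 and Class 4.1 may not share an outer package.

No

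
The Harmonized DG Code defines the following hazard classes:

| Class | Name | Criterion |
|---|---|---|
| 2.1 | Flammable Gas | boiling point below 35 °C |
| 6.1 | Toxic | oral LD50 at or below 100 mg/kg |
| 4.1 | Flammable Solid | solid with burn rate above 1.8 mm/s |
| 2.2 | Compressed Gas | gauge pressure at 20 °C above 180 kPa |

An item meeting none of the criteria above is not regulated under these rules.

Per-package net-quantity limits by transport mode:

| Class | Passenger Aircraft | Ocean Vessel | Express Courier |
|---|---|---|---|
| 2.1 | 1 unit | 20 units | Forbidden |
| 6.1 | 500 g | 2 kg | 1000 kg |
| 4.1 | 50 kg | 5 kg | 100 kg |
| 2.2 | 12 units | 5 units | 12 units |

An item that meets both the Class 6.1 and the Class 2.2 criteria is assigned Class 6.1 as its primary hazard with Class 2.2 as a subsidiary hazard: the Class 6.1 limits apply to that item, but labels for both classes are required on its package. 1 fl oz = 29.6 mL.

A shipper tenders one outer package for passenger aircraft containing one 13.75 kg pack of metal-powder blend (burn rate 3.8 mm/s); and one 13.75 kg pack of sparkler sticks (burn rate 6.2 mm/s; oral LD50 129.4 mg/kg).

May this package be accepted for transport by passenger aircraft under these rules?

Yes

Burn rate 3.8 mm/s meets the Class 4.1 criterion (Flammable Solid), so the metal-powder blend is Class 4.1.
Burn rate 6.2 mm/s meets the Class 4.1 criterion (Flammable Solid), so the sparkler sticks are Class 4.1.
Class 4.1 net quantity: 13.75 kg + 13.75 kg = 27.5 kg.
27.5 kg ≤ 50 kg (passenger aircraft limit, Class 4.1) — within limit.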